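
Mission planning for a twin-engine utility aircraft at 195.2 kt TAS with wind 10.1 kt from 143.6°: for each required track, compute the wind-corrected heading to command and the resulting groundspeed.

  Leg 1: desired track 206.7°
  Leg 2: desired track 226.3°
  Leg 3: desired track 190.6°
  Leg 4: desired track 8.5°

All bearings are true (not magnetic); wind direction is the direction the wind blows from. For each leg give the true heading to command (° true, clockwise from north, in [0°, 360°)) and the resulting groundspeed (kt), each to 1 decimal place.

Leg 1: desired track 206.7°; wind correction -2.6° → command heading 204.1°, groundspeed 190.4 kt
Leg 2: desired track 226.3°; wind correction -2.9° → command heading 223.4°, groundspeed 193.7 kt
Leg 3: desired track 190.6°; wind correction -2.2° → command heading 188.4°, groundspeed 188.2 kt
Leg 4: desired track 8.5°; wind correction +2.1° → command heading 10.6°, groundspeed 202.2 kt

Leg 1: heading=204.1°, groundspeed=190.4 kt
Leg 2: heading=223.4°, groundspeed=193.7 kt
Leg 3: heading=188.4°, groundspeed=188.2 kt
Leg 4: heading=10.6°, groundspeed=202.2 kt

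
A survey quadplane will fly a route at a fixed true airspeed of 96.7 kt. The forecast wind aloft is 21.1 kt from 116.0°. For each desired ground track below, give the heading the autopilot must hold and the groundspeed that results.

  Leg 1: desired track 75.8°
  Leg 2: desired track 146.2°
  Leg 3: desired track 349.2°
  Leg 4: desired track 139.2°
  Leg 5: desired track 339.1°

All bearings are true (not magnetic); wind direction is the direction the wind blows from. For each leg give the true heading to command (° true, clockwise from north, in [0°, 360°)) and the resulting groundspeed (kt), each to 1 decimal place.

Leg 1: desired track 75.8°; wind correction +8.1° → command heading 83.9°, groundspeed 79.6 kt
Leg 2: desired track 146.2°; wind correction -6.3° → command heading 139.9°, groundspeed 77.9 kt
Leg 3: desired track 349.2°; wind correction +10.1° → command heading 359.3°, groundspeed 107.9 kt
Leg 4: desired track 139.2°; wind correction -4.9° → command heading 134.3°, groundspeed 76.9 kt
Leg 5: desired track 339.1°; wind correction +8.6° → command heading 347.7°, groundspeed 111.0 kt

Leg 1: heading=83.9°, groundspeed=79.6 kt
Leg 2: heading=139.9°, groundspeed=77.9 kt
Leg 3: heading=359.3°, groundspeed=107.9 kt
Leg 4: heading=134.3°, groundspeed=76.9 kt
Leg 5: heading=347.7°, groundspeed=111.0 kt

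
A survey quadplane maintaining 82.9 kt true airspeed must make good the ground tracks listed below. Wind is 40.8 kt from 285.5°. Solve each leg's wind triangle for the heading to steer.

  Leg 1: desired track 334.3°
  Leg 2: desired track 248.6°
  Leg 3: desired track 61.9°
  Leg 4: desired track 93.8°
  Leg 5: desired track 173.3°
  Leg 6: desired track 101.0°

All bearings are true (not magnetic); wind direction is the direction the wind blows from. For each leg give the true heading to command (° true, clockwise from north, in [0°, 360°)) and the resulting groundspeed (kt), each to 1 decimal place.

Leg 1: desired track 334.3°; wind correction -21.7° → command heading 312.6°, groundspeed 50.1 kt
Leg 2: desired track 248.6°; wind correction +17.2° → command heading 265.8°, groundspeed 46.6 kt
Leg 3: desired track 61.9°; wind correction -19.8° → command heading 42.1°, groundspeed 107.5 kt
Leg 4: desired track 93.8°; wind correction -5.7° → command heading 88.1°, groundspeed 122.4 kt
Leg 5: desired track 173.3°; wind correction +27.1° → command heading 200.4°, groundspeed 89.2 kt
Leg 6: desired track 101.0°; wind correction -2.2° → command heading 98.8°, groundspeed 123.5 kt

Leg 1: heading=312.6°, groundspeed=50.1 kt
Leg 2: heading=265.8°, groundspeed=46.6 kt
Leg 3: heading=42.1°, groundspeed=107.5 kt
Leg 4: heading=88.1°, groundspeed=122.4 kt
Leg 5: heading=200.4°, groundspeed=89.2 kt
Leg 6: heading=98.8°, groundspeed=123.5 kt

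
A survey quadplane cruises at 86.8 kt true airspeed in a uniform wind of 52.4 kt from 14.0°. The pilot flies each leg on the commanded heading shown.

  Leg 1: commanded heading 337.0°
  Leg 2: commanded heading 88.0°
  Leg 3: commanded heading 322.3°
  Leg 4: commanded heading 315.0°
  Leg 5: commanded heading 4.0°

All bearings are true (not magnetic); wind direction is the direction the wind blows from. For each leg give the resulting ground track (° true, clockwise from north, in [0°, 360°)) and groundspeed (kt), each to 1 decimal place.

Leg 1: track=301.9°, groundspeed=54.9 kt
Leg 2: track=122.8°, groundspeed=88.2 kt
Leg 3: track=285.2°, groundspeed=68.1 kt
Leg 4: track=278.1°, groundspeed=74.8 kt
Leg 5: track=349.5°, groundspeed=36.4 kt

Leg 1: heading 337.0°; drift -35.1° → track 301.9°, groundspeed 54.9 kt
Leg 2: heading 88.0°; drift +34.8° → track 122.8°, groundspeed 88.2 kt
Leg 3: heading 322.3°; drift -37.1° → track 285.2°, groundspeed 68.1 kt
Leg 4: heading 315.0°; drift -36.9° → track 278.1°, groundspeed 74.8 kt
Leg 5: heading 4.0°; drift -14.5° → track 349.5°, groundspeed 36.4 kt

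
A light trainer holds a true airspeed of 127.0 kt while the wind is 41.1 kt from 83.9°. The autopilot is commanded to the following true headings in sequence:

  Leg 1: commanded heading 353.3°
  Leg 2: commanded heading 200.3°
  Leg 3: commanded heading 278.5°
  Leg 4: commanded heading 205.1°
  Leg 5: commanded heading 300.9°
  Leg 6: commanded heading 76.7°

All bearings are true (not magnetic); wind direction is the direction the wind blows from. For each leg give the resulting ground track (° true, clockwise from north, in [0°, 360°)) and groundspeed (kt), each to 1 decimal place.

Leg 1: heading 353.3°; drift -17.9° → track 335.4°, groundspeed 133.9 kt
Leg 2: heading 200.3°; drift +14.2° → track 214.5°, groundspeed 149.9 kt
Leg 3: heading 278.5°; drift -3.6° → track 274.9°, groundspeed 167.1 kt
Leg 4: heading 205.1°; drift +13.3° → track 218.4°, groundspeed 152.4 kt
Leg 5: heading 300.9°; drift -8.8° → track 292.1°, groundspeed 161.7 kt
Leg 6: heading 76.7°; drift -3.4° → track 73.3°, groundspeed 86.4 kt

Leg 1: track=335.4°, groundspeed=133.9 kt
Leg 2: track=214.5°, groundspeed=149.9 kt
Leg 3: track=274.9°, groundspeed=167.1 kt
Leg 4: track=218.4°, groundspeed=152.4 kt
Leg 5: track=292.1°, groundspeed=161.7 kt
Leg 6: track=73.3°, groundspeed=86.4 kt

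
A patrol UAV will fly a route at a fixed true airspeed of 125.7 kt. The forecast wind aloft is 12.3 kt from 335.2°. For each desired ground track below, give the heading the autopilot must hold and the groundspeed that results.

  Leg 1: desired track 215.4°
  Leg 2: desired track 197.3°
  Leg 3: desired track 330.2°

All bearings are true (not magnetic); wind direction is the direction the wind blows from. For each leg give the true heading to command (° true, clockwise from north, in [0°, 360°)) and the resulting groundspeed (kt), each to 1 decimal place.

Leg 1: heading=220.3°, groundspeed=131.4 kt
Leg 2: heading=201.1°, groundspeed=134.6 kt
Leg 3: heading=330.7°, groundspeed=113.4 kt

Leg 1: desired track 215.4°; wind correction +4.9° → command heading 220.3°, groundspeed 131.4 kt
Leg 2: desired track 197.3°; wind correction +3.8° → command heading 201.1°, groundspeed 134.6 kt
Leg 3: desired track 330.2°; wind correction +0.5° → command heading 330.7°, groundspeed 113.4 kt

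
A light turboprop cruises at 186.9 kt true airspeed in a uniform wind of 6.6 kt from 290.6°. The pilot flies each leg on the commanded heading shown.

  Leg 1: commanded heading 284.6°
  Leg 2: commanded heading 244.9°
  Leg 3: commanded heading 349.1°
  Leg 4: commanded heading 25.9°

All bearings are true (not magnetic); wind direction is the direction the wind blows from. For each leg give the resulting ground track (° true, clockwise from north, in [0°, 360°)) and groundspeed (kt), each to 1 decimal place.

Leg 1: track=284.4°, groundspeed=180.3 kt
Leg 2: track=243.4°, groundspeed=182.4 kt
Leg 3: track=350.9°, groundspeed=183.5 kt
Leg 4: track=27.9°, groundspeed=187.6 kt

Leg 1: heading 284.6°; drift -0.2° → track 284.4°, groundspeed 180.3 kt
Leg 2: heading 244.9°; drift -1.5° → track 243.4°, groundspeed 182.4 kt
Leg 3: heading 349.1°; drift +1.8° → track 350.9°, groundspeed 183.5 kt
Leg 4: heading 25.9°; drift +2.0° → track 27.9°, groundspeed 187.6 kt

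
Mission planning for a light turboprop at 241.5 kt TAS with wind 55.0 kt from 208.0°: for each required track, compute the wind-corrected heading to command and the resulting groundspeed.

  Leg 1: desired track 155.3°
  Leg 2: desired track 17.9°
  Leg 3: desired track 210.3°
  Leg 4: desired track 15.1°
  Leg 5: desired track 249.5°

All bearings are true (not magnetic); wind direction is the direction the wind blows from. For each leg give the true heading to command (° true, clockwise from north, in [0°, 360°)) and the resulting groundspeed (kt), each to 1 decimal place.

Leg 1: heading=165.7°, groundspeed=204.2 kt
Leg 2: heading=15.6°, groundspeed=295.5 kt
Leg 3: heading=209.8°, groundspeed=186.5 kt
Leg 4: heading=12.2°, groundspeed=294.8 kt
Leg 5: heading=240.8°, groundspeed=197.5 kt

Leg 1: desired track 155.3°; wind correction +10.4° → command heading 165.7°, groundspeed 204.2 kt
Leg 2: desired track 17.9°; wind correction -2.3° → command heading 15.6°, groundspeed 295.5 kt
Leg 3: desired track 210.3°; wind correction -0.5° → command heading 209.8°, groundspeed 186.5 kt
Leg 4: desired track 15.1°; wind correction -2.9° → command heading 12.2°, groundspeed 294.8 kt
Leg 5: desired track 249.5°; wind correction -8.7° → command heading 240.8°, groundspeed 197.5 kt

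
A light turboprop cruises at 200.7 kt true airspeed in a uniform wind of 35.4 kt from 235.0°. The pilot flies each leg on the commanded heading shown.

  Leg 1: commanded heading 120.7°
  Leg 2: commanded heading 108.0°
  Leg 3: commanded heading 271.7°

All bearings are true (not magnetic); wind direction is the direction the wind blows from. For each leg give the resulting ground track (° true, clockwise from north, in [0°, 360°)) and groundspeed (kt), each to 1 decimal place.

Leg 1: track=112.2°, groundspeed=217.7 kt
Leg 2: track=100.7°, groundspeed=223.8 kt
Leg 3: track=278.7°, groundspeed=173.6 kt

Leg 1: heading 120.7°; drift -8.5° → track 112.2°, groundspeed 217.7 kt
Leg 2: heading 108.0°; drift -7.3° → track 100.7°, groundspeed 223.8 kt
Leg 3: heading 271.7°; drift +7.0° → track 278.7°, groundspeed 173.6 kt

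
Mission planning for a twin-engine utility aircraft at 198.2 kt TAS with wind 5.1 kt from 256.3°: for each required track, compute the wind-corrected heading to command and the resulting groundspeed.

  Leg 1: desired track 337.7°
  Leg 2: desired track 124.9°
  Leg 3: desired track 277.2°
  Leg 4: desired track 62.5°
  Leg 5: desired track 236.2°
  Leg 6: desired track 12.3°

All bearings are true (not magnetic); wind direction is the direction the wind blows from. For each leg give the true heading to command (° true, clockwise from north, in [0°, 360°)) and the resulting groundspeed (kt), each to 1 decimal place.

Leg 1: desired track 337.7°; wind correction -1.5° → command heading 336.2°, groundspeed 197.4 kt
Leg 2: desired track 124.9°; wind correction +1.1° → command heading 126.0°, groundspeed 201.5 kt
Leg 3: desired track 277.2°; wind correction -0.5° → command heading 276.7°, groundspeed 193.4 kt
Leg 4: desired track 62.5°; wind correction -0.4° → command heading 62.1°, groundspeed 203.1 kt
Leg 5: desired track 236.2°; wind correction +0.5° → command heading 236.7°, groundspeed 193.4 kt
Leg 6: desired track 12.3°; wind correction -1.3° → command heading 11.0°, groundspeed 200.4 kt

Leg 1: heading=336.2°, groundspeed=197.4 kt
Leg 2: heading=126.0°, groundspeed=201.5 kt
Leg 3: heading=276.7°, groundspeed=193.4 kt
Leg 4: heading=62.1°, groundspeed=203.1 kt
Leg 5: heading=236.7°, groundspeed=193.4 kt
Leg 6: heading=11.0°, groundspeed=200.4 kt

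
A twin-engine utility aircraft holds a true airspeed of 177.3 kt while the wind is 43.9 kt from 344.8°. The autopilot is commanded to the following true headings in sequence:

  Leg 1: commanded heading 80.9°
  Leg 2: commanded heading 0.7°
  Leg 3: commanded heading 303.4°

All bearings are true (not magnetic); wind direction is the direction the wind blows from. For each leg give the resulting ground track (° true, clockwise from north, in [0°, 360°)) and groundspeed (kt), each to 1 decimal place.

Leg 1: heading 80.9°; drift +13.5° → track 94.4°, groundspeed 187.1 kt
Leg 2: heading 0.7°; drift +5.1° → track 5.8°, groundspeed 135.6 kt
Leg 3: heading 303.4°; drift -11.4° → track 292.0°, groundspeed 147.3 kt

Leg 1: track=94.4°, groundspeed=187.1 kt
Leg 2: track=5.8°, groundspeed=135.6 kt
Leg 3: track=292.0°, groundspeed=147.3 kt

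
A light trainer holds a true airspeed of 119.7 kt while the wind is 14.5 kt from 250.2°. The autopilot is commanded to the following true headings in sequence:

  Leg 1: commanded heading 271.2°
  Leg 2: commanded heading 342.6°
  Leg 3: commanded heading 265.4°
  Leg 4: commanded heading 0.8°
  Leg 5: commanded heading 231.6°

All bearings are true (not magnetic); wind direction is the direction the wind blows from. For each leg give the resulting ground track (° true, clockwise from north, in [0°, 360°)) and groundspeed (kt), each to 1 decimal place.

Leg 1: track=274.0°, groundspeed=106.3 kt
Leg 2: track=349.5°, groundspeed=121.2 kt
Leg 3: track=267.5°, groundspeed=105.8 kt
Leg 4: track=7.0°, groundspeed=125.5 kt
Leg 5: track=229.1°, groundspeed=106.1 kt

Leg 1: heading 271.2°; drift +2.8° → track 274.0°, groundspeed 106.3 kt
Leg 2: heading 342.6°; drift +6.9° → track 349.5°, groundspeed 121.2 kt
Leg 3: heading 265.4°; drift +2.1° → track 267.5°, groundspeed 105.8 kt
Leg 4: heading 0.8°; drift +6.2° → track 7.0°, groundspeed 125.5 kt
Leg 5: heading 231.6°; drift -2.5° → track 229.1°, groundspeed 106.1 kt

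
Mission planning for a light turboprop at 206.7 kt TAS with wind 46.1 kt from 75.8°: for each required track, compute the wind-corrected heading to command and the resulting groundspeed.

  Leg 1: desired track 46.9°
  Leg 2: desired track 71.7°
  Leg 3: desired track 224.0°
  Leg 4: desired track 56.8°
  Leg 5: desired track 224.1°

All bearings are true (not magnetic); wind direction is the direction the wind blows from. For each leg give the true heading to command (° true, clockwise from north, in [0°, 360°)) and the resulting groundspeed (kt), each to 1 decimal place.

Leg 1: desired track 46.9°; wind correction +6.2° → command heading 53.1°, groundspeed 165.1 kt
Leg 2: desired track 71.7°; wind correction +0.9° → command heading 72.6°, groundspeed 160.7 kt
Leg 3: desired track 224.0°; wind correction -6.7° → command heading 217.3°, groundspeed 244.4 kt
Leg 4: desired track 56.8°; wind correction +4.2° → command heading 61.0°, groundspeed 162.6 kt
Leg 5: desired track 224.1°; wind correction -6.7° → command heading 217.4°, groundspeed 244.5 kt

Leg 1: heading=53.1°, groundspeed=165.1 kt
Leg 2: heading=72.6°, groundspeed=160.7 kt
Leg 3: heading=217.3°, groundspeed=244.4 kt
Leg 4: heading=61.0°, groundspeed=162.6 kt
Leg 5: heading=217.4°, groundspeed=244.5 kt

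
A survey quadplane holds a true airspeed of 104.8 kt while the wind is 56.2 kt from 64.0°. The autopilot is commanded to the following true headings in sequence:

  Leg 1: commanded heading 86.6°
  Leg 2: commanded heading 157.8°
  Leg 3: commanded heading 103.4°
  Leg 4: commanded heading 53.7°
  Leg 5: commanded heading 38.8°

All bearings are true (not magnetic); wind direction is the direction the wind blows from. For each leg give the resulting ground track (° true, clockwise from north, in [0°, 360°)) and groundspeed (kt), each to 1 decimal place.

Leg 1: track=108.8°, groundspeed=57.2 kt
Leg 2: track=185.1°, groundspeed=122.2 kt
Leg 3: track=133.6°, groundspeed=71.0 kt
Leg 4: track=42.2°, groundspeed=50.5 kt
Leg 5: track=14.9°, groundspeed=59.0 kt

Leg 1: heading 86.6°; drift +22.2° → track 108.8°, groundspeed 57.2 kt
Leg 2: heading 157.8°; drift +27.3° → track 185.1°, groundspeed 122.2 kt
Leg 3: heading 103.4°; drift +30.2° → track 133.6°, groundspeed 71.0 kt
Leg 4: heading 53.7°; drift -11.5° → track 42.2°, groundspeed 50.5 kt
Leg 5: heading 38.8°; drift -23.9° → track 14.9°, groundspeed 59.0 kt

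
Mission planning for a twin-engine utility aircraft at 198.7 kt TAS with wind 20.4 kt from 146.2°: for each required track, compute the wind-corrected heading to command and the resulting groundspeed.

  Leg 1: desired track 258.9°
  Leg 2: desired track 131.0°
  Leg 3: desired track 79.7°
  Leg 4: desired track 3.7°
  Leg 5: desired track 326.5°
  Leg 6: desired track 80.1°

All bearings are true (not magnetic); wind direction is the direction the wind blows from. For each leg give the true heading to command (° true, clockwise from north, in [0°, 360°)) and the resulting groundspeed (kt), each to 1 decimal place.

Leg 1: heading=253.5°, groundspeed=205.7 kt
Leg 2: heading=132.5°, groundspeed=178.9 kt
Leg 3: heading=85.1°, groundspeed=189.7 kt
Leg 4: heading=7.3°, groundspeed=214.5 kt
Leg 5: heading=326.5°, groundspeed=219.1 kt
Leg 6: heading=85.5°, groundspeed=189.6 kt

Leg 1: desired track 258.9°; wind correction -5.4° → command heading 253.5°, groundspeed 205.7 kt
Leg 2: desired track 131.0°; wind correction +1.5° → command heading 132.5°, groundspeed 178.9 kt
Leg 3: desired track 79.7°; wind correction +5.4° → command heading 85.1°, groundspeed 189.7 kt
Leg 4: desired track 3.7°; wind correction +3.6° → command heading 7.3°, groundspeed 214.5 kt
Leg 5: desired track 326.5°; wind correction +0.0° → command heading 326.5°, groundspeed 219.1 kt
Leg 6: desired track 80.1°; wind correction +5.4° → command heading 85.5°, groundspeed 189.6 kt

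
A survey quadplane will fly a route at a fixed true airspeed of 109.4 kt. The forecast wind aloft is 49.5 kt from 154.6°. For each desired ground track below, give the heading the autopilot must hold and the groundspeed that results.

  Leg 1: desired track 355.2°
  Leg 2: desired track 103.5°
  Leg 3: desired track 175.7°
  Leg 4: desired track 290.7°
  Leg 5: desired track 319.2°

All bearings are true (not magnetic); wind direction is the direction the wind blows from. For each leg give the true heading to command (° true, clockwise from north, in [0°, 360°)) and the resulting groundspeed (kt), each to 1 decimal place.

Leg 1: desired track 355.2°; wind correction +9.2° → command heading 4.4°, groundspeed 154.3 kt
Leg 2: desired track 103.5°; wind correction +20.6° → command heading 124.1°, groundspeed 71.3 kt
Leg 3: desired track 175.7°; wind correction -9.4° → command heading 166.3°, groundspeed 61.8 kt
Leg 4: desired track 290.7°; wind correction -18.3° → command heading 272.4°, groundspeed 139.5 kt
Leg 5: desired track 319.2°; wind correction -6.9° → command heading 312.3°, groundspeed 156.3 kt

Leg 1: heading=4.4°, groundspeed=154.3 kt
Leg 2: heading=124.1°, groundspeed=71.3 kt
Leg 3: heading=166.3°, groundspeed=61.8 kt
Leg 4: heading=272.4°, groundspeed=139.5 kt
Leg 5: heading=312.3°, groundspeed=156.3 kt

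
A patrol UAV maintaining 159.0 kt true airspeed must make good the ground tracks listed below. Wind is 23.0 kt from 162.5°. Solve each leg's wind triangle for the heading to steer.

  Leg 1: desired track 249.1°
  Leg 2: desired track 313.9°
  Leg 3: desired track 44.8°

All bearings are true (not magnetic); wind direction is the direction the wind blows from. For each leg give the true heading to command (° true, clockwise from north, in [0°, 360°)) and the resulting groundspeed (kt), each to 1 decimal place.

Leg 1: desired track 249.1°; wind correction -8.3° → command heading 240.8°, groundspeed 156.0 kt
Leg 2: desired track 313.9°; wind correction -4.0° → command heading 309.9°, groundspeed 178.8 kt
Leg 3: desired track 44.8°; wind correction +7.4° → command heading 52.2°, groundspeed 168.4 kt

Leg 1: heading=240.8°, groundspeed=156.0 kt
Leg 2: heading=309.9°, groundspeed=178.8 kt
Leg 3: heading=52.2°, groundspeed=168.4 kt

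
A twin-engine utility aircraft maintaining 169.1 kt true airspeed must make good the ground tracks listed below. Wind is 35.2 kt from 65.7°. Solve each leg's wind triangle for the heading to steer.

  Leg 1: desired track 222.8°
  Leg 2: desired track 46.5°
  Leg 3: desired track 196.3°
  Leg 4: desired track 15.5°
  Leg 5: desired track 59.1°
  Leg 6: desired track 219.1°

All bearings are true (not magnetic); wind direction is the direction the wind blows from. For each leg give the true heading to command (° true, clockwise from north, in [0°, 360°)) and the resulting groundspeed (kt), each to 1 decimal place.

Leg 1: desired track 222.8°; wind correction -4.6° → command heading 218.2°, groundspeed 201.0 kt
Leg 2: desired track 46.5°; wind correction +3.9° → command heading 50.4°, groundspeed 135.5 kt
Leg 3: desired track 196.3°; wind correction -9.1° → command heading 187.2°, groundspeed 189.9 kt
Leg 4: desired track 15.5°; wind correction +9.2° → command heading 24.7°, groundspeed 144.4 kt
Leg 5: desired track 59.1°; wind correction +1.4° → command heading 60.5°, groundspeed 134.1 kt
Leg 6: desired track 219.1°; wind correction -5.3° → command heading 213.8°, groundspeed 199.8 kt

Leg 1: heading=218.2°, groundspeed=201.0 kt
Leg 2: heading=50.4°, groundspeed=135.5 kt
Leg 3: heading=187.2°, groundspeed=189.9 kt
Leg 4: heading=24.7°, groundspeed=144.4 kt
Leg 5: heading=60.5°, groundspeed=134.1 kt
Leg 6: heading=213.8°, groundspeed=199.8 kt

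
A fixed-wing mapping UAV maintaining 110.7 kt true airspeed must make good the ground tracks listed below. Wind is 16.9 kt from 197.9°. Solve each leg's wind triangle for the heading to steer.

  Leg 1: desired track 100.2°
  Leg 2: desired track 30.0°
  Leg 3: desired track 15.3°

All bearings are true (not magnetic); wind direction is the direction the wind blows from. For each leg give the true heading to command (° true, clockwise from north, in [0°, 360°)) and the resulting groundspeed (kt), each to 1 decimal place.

Leg 1: heading=108.9°, groundspeed=111.7 kt
Leg 2: heading=31.8°, groundspeed=127.2 kt
Leg 3: heading=14.9°, groundspeed=127.6 kt

Leg 1: desired track 100.2°; wind correction +8.7° → command heading 108.9°, groundspeed 111.7 kt
Leg 2: desired track 30.0°; wind correction +1.8° → command heading 31.8°, groundspeed 127.2 kt
Leg 3: desired track 15.3°; wind correction -0.4° → command heading 14.9°, groundspeed 127.6 kt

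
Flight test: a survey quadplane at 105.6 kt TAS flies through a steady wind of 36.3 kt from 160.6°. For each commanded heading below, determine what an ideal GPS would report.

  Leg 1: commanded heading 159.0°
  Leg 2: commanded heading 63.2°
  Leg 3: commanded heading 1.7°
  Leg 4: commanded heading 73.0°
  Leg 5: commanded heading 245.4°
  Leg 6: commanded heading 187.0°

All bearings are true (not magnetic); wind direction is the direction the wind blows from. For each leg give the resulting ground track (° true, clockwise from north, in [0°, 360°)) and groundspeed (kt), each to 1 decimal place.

Leg 1: track=158.2°, groundspeed=69.3 kt
Leg 2: track=45.1°, groundspeed=116.0 kt
Leg 3: track=356.3°, groundspeed=140.1 kt
Leg 4: track=53.8°, groundspeed=110.2 kt
Leg 5: track=264.9°, groundspeed=108.5 kt
Leg 6: track=199.5°, groundspeed=74.8 kt

Leg 1: heading 159.0°; drift -0.8° → track 158.2°, groundspeed 69.3 kt
Leg 2: heading 63.2°; drift -18.1° → track 45.1°, groundspeed 116.0 kt
Leg 3: heading 1.7°; drift -5.4° → track 356.3°, groundspeed 140.1 kt
Leg 4: heading 73.0°; drift -19.2° → track 53.8°, groundspeed 110.2 kt
Leg 5: heading 245.4°; drift +19.5° → track 264.9°, groundspeed 108.5 kt
Leg 6: heading 187.0°; drift +12.5° → track 199.5°, groundspeed 74.8 kt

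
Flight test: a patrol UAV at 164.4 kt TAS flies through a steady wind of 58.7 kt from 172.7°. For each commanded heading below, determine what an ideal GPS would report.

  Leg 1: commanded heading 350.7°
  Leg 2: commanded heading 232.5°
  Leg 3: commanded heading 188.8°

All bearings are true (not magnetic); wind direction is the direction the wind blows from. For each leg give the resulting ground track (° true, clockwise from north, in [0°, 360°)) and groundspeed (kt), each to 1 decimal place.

Leg 1: heading 350.7°; drift +0.5° → track 351.2°, groundspeed 223.1 kt
Leg 2: heading 232.5°; drift +20.6° → track 253.1°, groundspeed 144.1 kt
Leg 3: heading 188.8°; drift +8.6° → track 197.4°, groundspeed 109.2 kt

Leg 1: track=351.2°, groundspeed=223.1 kt
Leg 2: track=253.1°, groundspeed=144.1 kt
Leg 3: track=197.4°, groundspeed=109.2 kt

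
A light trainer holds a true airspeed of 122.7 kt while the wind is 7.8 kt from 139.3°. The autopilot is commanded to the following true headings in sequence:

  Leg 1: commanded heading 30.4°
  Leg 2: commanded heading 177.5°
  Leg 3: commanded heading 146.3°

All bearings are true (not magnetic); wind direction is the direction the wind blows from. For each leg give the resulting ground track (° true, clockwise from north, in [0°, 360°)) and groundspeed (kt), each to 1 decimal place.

Leg 1: heading 30.4°; drift -3.4° → track 27.0°, groundspeed 125.4 kt
Leg 2: heading 177.5°; drift +2.4° → track 179.9°, groundspeed 116.7 kt
Leg 3: heading 146.3°; drift +0.5° → track 146.8°, groundspeed 115.0 kt

Leg 1: track=27.0°, groundspeed=125.4 kt
Leg 2: track=179.9°, groundspeed=116.7 kt
Leg 3: track=146.8°, groundspeed=115.0 kt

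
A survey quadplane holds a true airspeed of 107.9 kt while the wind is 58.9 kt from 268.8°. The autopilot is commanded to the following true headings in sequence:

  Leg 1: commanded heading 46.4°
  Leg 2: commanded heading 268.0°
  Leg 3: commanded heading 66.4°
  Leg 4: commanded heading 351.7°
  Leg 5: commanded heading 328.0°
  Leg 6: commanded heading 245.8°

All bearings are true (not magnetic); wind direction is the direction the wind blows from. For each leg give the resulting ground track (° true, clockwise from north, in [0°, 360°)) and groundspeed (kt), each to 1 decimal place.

Leg 1: heading 46.4°; drift +14.7° → track 61.1°, groundspeed 156.5 kt
Leg 2: heading 268.0°; drift -1.0° → track 267.0°, groundspeed 49.0 kt
Leg 3: heading 66.4°; drift +7.9° → track 74.3°, groundspeed 163.9 kt
Leg 4: heading 351.7°; drift +30.2° → track 21.9°, groundspeed 116.4 kt
Leg 5: heading 328.0°; drift +33.1° → track 1.1°, groundspeed 92.8 kt
Leg 6: heading 245.8°; drift -23.2° → track 222.6°, groundspeed 58.4 kt

Leg 1: track=61.1°, groundspeed=156.5 kt
Leg 2: track=267.0°, groundspeed=49.0 kt
Leg 3: track=74.3°, groundspeed=163.9 kt
Leg 4: track=21.9°, groundspeed=116.4 kt
Leg 5: track=1.1°, groundspeed=92.8 kt
Leg 6: track=222.6°, groundspeed=58.4 kt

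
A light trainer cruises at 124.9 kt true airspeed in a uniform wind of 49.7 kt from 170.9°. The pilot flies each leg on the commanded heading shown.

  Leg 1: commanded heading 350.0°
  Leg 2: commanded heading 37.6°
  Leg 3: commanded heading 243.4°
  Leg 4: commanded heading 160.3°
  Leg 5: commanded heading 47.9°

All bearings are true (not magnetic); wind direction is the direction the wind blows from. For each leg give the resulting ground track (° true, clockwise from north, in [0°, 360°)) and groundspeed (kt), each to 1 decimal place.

Leg 1: track=350.3°, groundspeed=174.6 kt
Leg 2: track=24.8°, groundspeed=163.0 kt
Leg 3: track=266.7°, groundspeed=119.7 kt
Leg 4: track=153.4°, groundspeed=76.6 kt
Leg 5: track=32.6°, groundspeed=157.6 kt

Leg 1: heading 350.0°; drift +0.3° → track 350.3°, groundspeed 174.6 kt
Leg 2: heading 37.6°; drift -12.8° → track 24.8°, groundspeed 163.0 kt
Leg 3: heading 243.4°; drift +23.3° → track 266.7°, groundspeed 119.7 kt
Leg 4: heading 160.3°; drift -6.9° → track 153.4°, groundspeed 76.6 kt
Leg 5: heading 47.9°; drift -15.3° → track 32.6°, groundspeed 157.6 kt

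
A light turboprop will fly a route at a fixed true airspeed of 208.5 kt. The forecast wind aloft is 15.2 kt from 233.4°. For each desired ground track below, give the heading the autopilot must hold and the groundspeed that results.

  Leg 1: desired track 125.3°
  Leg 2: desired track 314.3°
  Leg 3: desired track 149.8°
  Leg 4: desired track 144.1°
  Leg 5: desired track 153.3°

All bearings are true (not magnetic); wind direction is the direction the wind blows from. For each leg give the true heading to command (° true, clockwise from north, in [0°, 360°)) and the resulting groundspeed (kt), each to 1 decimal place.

Leg 1: desired track 125.3°; wind correction +4.0° → command heading 129.3°, groundspeed 212.7 kt
Leg 2: desired track 314.3°; wind correction -4.1° → command heading 310.2°, groundspeed 205.6 kt
Leg 3: desired track 149.8°; wind correction +4.2° → command heading 154.0°, groundspeed 206.3 kt
Leg 4: desired track 144.1°; wind correction +4.2° → command heading 148.3°, groundspeed 207.8 kt
Leg 5: desired track 153.3°; wind correction +4.1° → command heading 157.4°, groundspeed 205.3 kt

Leg 1: heading=129.3°, groundspeed=212.7 kt
Leg 2: heading=310.2°, groundspeed=205.6 kt
Leg 3: heading=154.0°, groundspeed=206.3 kt
Leg 4: heading=148.3°, groundspeed=207.8 kt
Leg 5: heading=157.4°, groundspeed=205.3 kt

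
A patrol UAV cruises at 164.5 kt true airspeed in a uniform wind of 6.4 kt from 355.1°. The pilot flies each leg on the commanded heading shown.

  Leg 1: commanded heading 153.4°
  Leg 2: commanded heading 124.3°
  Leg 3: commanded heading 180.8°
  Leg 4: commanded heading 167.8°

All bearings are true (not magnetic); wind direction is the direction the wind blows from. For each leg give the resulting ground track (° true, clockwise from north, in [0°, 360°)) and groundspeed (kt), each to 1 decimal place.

Leg 1: track=154.2°, groundspeed=170.5 kt
Leg 2: track=126.0°, groundspeed=168.6 kt
Leg 3: track=180.6°, groundspeed=170.9 kt
Leg 4: track=168.1°, groundspeed=170.9 kt

Leg 1: heading 153.4°; drift +0.8° → track 154.2°, groundspeed 170.5 kt
Leg 2: heading 124.3°; drift +1.7° → track 126.0°, groundspeed 168.6 kt
Leg 3: heading 180.8°; drift -0.2° → track 180.6°, groundspeed 170.9 kt
Leg 4: heading 167.8°; drift +0.3° → track 168.1°, groundspeed 170.9 kt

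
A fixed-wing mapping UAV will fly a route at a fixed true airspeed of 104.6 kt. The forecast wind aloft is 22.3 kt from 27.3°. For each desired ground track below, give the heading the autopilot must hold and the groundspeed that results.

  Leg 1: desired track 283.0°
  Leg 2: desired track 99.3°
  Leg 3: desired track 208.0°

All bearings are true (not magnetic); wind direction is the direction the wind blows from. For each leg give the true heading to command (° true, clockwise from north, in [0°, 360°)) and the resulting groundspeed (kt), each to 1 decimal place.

Leg 1: desired track 283.0°; wind correction +11.9° → command heading 294.9°, groundspeed 107.9 kt
Leg 2: desired track 99.3°; wind correction -11.7° → command heading 87.6°, groundspeed 95.5 kt
Leg 3: desired track 208.0°; wind correction +0.1° → command heading 208.1°, groundspeed 126.9 kt

Leg 1: heading=294.9°, groundspeed=107.9 kt
Leg 2: heading=87.6°, groundspeed=95.5 kt
Leg 3: heading=208.1°, groundspeed=126.9 kt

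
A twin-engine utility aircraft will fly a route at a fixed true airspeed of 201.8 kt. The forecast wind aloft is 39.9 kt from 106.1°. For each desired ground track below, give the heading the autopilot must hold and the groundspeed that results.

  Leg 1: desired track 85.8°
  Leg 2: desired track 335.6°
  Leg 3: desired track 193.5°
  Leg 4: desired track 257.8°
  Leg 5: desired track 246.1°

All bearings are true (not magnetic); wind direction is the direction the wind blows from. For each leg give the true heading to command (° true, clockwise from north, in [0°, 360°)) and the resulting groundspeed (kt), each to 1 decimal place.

Leg 1: heading=89.7°, groundspeed=163.9 kt
Leg 2: heading=344.2°, groundspeed=225.4 kt
Leg 3: heading=182.1°, groundspeed=196.0 kt
Leg 4: heading=252.4°, groundspeed=236.0 kt
Leg 5: heading=238.8°, groundspeed=230.7 kt

Leg 1: desired track 85.8°; wind correction +3.9° → command heading 89.7°, groundspeed 163.9 kt
Leg 2: desired track 335.6°; wind correction +8.6° → command heading 344.2°, groundspeed 225.4 kt
Leg 3: desired track 193.5°; wind correction -11.4° → command heading 182.1°, groundspeed 196.0 kt
Leg 4: desired track 257.8°; wind correction -5.4° → command heading 252.4°, groundspeed 236.0 kt
Leg 5: desired track 246.1°; wind correction -7.3° → command heading 238.8°, groundspeed 230.7 kt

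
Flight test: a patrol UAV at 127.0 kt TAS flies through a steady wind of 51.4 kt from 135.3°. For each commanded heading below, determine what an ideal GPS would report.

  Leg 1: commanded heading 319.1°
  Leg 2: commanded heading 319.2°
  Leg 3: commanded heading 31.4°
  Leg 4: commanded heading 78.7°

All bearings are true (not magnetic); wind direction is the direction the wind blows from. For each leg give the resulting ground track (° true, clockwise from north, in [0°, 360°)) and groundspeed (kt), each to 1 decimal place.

Leg 1: track=318.0°, groundspeed=178.3 kt
Leg 2: track=318.1°, groundspeed=178.3 kt
Leg 3: track=11.7°, groundspeed=148.0 kt
Leg 4: track=55.2°, groundspeed=107.6 kt

Leg 1: heading 319.1°; drift -1.1° → track 318.0°, groundspeed 178.3 kt
Leg 2: heading 319.2°; drift -1.1° → track 318.1°, groundspeed 178.3 kt
Leg 3: heading 31.4°; drift -19.7° → track 11.7°, groundspeed 148.0 kt
Leg 4: heading 78.7°; drift -23.5° → track 55.2°, groundspeed 107.6 kt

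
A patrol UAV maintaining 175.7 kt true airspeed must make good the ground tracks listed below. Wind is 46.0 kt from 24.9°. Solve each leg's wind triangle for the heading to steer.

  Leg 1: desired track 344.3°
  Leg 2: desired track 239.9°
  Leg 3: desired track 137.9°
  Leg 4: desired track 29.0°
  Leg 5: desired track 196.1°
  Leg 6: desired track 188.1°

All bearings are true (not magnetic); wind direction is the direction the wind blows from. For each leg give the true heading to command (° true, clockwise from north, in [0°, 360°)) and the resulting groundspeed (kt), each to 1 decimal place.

Leg 1: heading=354.1°, groundspeed=138.2 kt
Leg 2: heading=248.5°, groundspeed=211.4 kt
Leg 3: heading=124.0°, groundspeed=188.5 kt
Leg 4: heading=27.9°, groundspeed=129.8 kt
Leg 5: heading=193.8°, groundspeed=221.0 kt
Leg 6: heading=183.8°, groundspeed=219.2 kt

Leg 1: desired track 344.3°; wind correction +9.8° → command heading 354.1°, groundspeed 138.2 kt
Leg 2: desired track 239.9°; wind correction +8.6° → command heading 248.5°, groundspeed 211.4 kt
Leg 3: desired track 137.9°; wind correction -13.9° → command heading 124.0°, groundspeed 188.5 kt
Leg 4: desired track 29.0°; wind correction -1.1° → command heading 27.9°, groundspeed 129.8 kt
Leg 5: desired track 196.1°; wind correction -2.3° → command heading 193.8°, groundspeed 221.0 kt
Leg 6: desired track 188.1°; wind correction -4.3° → command heading 183.8°, groundspeed 219.2 kt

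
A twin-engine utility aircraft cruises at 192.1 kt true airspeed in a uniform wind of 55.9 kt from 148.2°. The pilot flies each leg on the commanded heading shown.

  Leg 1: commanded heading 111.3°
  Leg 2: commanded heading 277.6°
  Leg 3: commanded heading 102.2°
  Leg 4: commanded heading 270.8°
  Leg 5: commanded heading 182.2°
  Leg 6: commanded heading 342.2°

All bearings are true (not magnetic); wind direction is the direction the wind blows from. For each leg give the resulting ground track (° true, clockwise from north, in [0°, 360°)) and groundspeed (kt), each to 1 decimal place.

Leg 1: track=98.5°, groundspeed=151.2 kt
Leg 2: track=288.3°, groundspeed=231.6 kt
Leg 3: track=87.5°, groundspeed=158.5 kt
Leg 4: track=282.8°, groundspeed=227.2 kt
Leg 5: track=194.3°, groundspeed=149.1 kt
Leg 6: track=339.1°, groundspeed=246.7 kt

Leg 1: heading 111.3°; drift -12.8° → track 98.5°, groundspeed 151.2 kt
Leg 2: heading 277.6°; drift +10.7° → track 288.3°, groundspeed 231.6 kt
Leg 3: heading 102.2°; drift -14.7° → track 87.5°, groundspeed 158.5 kt
Leg 4: heading 270.8°; drift +12.0° → track 282.8°, groundspeed 227.2 kt
Leg 5: heading 182.2°; drift +12.1° → track 194.3°, groundspeed 149.1 kt
Leg 6: heading 342.2°; drift -3.1° → track 339.1°, groundspeed 246.7 kt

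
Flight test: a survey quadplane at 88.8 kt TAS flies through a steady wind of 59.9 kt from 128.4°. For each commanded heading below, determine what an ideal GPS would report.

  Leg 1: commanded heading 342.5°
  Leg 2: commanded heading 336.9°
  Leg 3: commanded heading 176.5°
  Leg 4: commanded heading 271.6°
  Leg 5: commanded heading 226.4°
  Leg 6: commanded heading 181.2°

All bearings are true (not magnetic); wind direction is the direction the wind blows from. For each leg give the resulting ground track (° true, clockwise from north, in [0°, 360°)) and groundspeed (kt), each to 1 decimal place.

Leg 1: heading 342.5°; drift -13.6° → track 328.9°, groundspeed 142.4 kt
Leg 2: heading 336.9°; drift -11.4° → track 325.5°, groundspeed 144.3 kt
Leg 3: heading 176.5°; drift +42.4° → track 218.9°, groundspeed 66.1 kt
Leg 4: heading 271.6°; drift +14.7° → track 286.3°, groundspeed 141.4 kt
Leg 5: heading 226.4°; drift +31.4° → track 257.8°, groundspeed 113.8 kt
Leg 6: heading 181.2°; drift +42.2° → track 223.4°, groundspeed 71.0 kt

Leg 1: track=328.9°, groundspeed=142.4 kt
Leg 2: track=325.5°, groundspeed=144.3 kt
Leg 3: track=218.9°, groundspeed=66.1 kt
Leg 4: track=286.3°, groundspeed=141.4 kt
Leg 5: track=257.8°, groundspeed=113.8 kt
Leg 6: track=223.4°, groundspeed=71.0 kt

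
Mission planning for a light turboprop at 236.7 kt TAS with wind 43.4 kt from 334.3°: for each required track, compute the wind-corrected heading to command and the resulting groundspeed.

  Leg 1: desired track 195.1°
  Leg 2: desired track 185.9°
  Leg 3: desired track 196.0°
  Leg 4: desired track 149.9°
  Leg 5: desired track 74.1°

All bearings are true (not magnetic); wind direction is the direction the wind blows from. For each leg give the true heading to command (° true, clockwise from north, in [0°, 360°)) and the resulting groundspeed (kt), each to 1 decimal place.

Leg 1: heading=202.0°, groundspeed=267.8 kt
Leg 2: heading=191.4°, groundspeed=272.6 kt
Leg 3: heading=203.0°, groundspeed=267.3 kt
Leg 4: heading=149.1°, groundspeed=279.9 kt
Leg 5: heading=63.7°, groundspeed=240.2 kt

Leg 1: desired track 195.1°; wind correction +6.9° → command heading 202.0°, groundspeed 267.8 kt
Leg 2: desired track 185.9°; wind correction +5.5° → command heading 191.4°, groundspeed 272.6 kt
Leg 3: desired track 196.0°; wind correction +7.0° → command heading 203.0°, groundspeed 267.3 kt
Leg 4: desired track 149.9°; wind correction -0.8° → command heading 149.1°, groundspeed 279.9 kt
Leg 5: desired track 74.1°; wind correction -10.4° → command heading 63.7°, groundspeed 240.2 kt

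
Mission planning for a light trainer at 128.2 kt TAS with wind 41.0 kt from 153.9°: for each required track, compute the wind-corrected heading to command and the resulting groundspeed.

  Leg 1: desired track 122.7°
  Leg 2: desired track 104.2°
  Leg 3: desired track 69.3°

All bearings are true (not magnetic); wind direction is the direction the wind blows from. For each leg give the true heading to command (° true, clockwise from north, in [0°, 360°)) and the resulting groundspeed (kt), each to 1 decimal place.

Leg 1: desired track 122.7°; wind correction +9.5° → command heading 132.2°, groundspeed 91.4 kt
Leg 2: desired track 104.2°; wind correction +14.1° → command heading 118.3°, groundspeed 97.8 kt
Leg 3: desired track 69.3°; wind correction +18.6° → command heading 87.9°, groundspeed 117.7 kt

Leg 1: heading=132.2°, groundspeed=91.4 kt
Leg 2: heading=118.3°, groundspeed=97.8 kt
Leg 3: heading=87.9°, groundspeed=117.7 kt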